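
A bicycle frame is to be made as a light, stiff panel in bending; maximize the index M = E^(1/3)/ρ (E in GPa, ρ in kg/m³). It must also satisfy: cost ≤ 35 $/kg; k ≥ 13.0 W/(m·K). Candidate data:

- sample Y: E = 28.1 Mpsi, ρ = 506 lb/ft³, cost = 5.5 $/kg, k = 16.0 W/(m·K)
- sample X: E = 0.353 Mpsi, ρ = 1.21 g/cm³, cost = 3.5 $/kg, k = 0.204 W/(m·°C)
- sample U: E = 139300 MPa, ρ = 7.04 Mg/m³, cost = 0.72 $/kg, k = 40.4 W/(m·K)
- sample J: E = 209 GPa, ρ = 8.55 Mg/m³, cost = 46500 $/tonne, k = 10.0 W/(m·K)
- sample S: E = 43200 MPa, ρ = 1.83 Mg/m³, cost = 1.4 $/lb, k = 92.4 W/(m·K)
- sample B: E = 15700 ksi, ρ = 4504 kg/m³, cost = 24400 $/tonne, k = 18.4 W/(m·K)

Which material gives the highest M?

Screen on constraints: cost ≤ 35 $/kg; k ≥ 13.0 W/(m·K). Survivors: sample Y, sample U, sample S, sample B.
In SI units:
  sample Y: E = 193.7 GPa, ρ = 8105 kg/m³
  sample U: E = 139.3 GPa, ρ = 7040 kg/m³
  sample S: E = 43.20 GPa, ρ = 1830 kg/m³
  sample B: E = 108.2 GPa, ρ = 4504 kg/m³
  sample S: M = 1.92×10⁻³
  sample B: M = 1.06×10⁻³
  sample U: M = 0.736×10⁻³
  sample Y: M = 0.714×10⁻³
The maximum is for sample S.

sample S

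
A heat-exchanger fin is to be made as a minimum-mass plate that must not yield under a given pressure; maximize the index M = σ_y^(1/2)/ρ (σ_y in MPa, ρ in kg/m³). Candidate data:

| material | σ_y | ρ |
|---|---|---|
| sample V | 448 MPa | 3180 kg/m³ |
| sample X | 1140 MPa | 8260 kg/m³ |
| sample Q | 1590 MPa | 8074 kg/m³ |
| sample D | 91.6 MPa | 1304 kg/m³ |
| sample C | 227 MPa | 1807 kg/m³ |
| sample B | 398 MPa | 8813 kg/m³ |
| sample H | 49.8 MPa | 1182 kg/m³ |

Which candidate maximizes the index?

sample C

Per-candidate index values:
  sample C: M = 8.34×10⁻³
  sample D: M = 7.34×10⁻³
  sample V: M = 6.66×10⁻³
  sample H: M = 5.97×10⁻³
  sample Q: M = 4.94×10⁻³
  sample X: M = 4.09×10⁻³
  sample B: M = 2.26×10⁻³
Sample C has the largest M.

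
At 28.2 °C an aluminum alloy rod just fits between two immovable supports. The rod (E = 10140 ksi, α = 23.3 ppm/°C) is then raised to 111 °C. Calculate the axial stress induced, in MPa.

E = 10140 ksi = 69.91 GPa.
ΔT = 82.80 K. Constrained thermal stress σ = E·α·ΔT = 69.91×10³ MPa × 23.3×10⁻⁶ × 82.80 = 135 MPa (compressive).

135 MPa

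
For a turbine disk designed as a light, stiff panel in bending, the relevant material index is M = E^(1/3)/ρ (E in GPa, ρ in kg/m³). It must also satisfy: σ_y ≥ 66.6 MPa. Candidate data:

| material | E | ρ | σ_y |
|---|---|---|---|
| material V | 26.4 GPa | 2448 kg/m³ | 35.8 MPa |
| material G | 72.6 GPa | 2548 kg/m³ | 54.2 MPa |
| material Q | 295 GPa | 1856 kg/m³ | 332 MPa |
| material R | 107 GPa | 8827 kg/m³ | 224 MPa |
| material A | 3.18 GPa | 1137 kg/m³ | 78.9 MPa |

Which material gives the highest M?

material Q

Screen on constraints: σ_y ≥ 66.6 MPa. Survivors: material Q, material R, material A.
Evaluate M for each candidate:
  material Q: M = 3.59×10⁻³
  material A: M = 1.29×10⁻³
  material R: M = 0.538×10⁻³
Material Q ranks first.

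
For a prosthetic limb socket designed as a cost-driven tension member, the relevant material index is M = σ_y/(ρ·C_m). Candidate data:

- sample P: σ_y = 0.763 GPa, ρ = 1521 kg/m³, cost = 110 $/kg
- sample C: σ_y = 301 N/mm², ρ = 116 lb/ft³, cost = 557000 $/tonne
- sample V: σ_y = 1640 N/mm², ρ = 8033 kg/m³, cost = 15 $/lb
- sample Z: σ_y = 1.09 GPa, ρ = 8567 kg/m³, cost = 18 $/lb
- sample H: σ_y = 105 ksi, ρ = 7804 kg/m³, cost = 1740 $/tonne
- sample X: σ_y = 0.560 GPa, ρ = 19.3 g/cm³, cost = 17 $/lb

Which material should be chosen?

sample H

Convert each candidate to consistent units, then evaluate M:
  sample P: σ_y = 763.0 MPa, ρ = 1521 kg/m³, cost = 110.0 $/kg
  sample C: σ_y = 301.0 MPa, ρ = 1858 kg/m³, cost = 557.0 $/kg
  sample V: σ_y = 1640 MPa, ρ = 8033 kg/m³, cost = 33.07 $/kg
  sample Z: σ_y = 1090 MPa, ρ = 8567 kg/m³, cost = 39.68 $/kg
  sample H: σ_y = 723.9 MPa, ρ = 7804 kg/m³, cost = 1.740 $/kg
  sample X: σ_y = 560.0 MPa, ρ = 19300 kg/m³, cost = 37.48 $/kg
  sample H: M = 53.3 kN·m per $
  sample V: M = 6.17 kN·m per $
  sample P: M = 4.56 kN·m per $
  sample Z: M = 3.21 kN·m per $
  sample X: M = 0.774 kN·m per $
  sample C: M = 0.291 kN·m per $
Sample H ranks first.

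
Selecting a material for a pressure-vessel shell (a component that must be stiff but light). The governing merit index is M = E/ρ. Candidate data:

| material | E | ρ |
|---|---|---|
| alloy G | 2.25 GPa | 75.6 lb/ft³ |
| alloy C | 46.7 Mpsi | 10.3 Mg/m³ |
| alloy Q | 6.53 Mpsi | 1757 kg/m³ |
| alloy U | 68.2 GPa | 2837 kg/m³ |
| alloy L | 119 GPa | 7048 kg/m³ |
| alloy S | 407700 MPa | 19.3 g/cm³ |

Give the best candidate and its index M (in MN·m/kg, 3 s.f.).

Convert each candidate to consistent units, then evaluate M:
  alloy G: E = 2.250 GPa, ρ = 1211 kg/m³
  alloy C: E = 322.0 GPa, ρ = 10300 kg/m³
  alloy Q: E = 45.02 GPa, ρ = 1757 kg/m³
  alloy U: E = 68.20 GPa, ρ = 2837 kg/m³
  alloy L: E = 119.0 GPa, ρ = 7048 kg/m³
  alloy S: E = 407.7 GPa, ρ = 19300 kg/m³
  alloy C: M = 31.3 MN·m/kg
  alloy Q: M = 25.6 MN·m/kg
  alloy U: M = 24.0 MN·m/kg
  alloy S: M = 21.1 MN·m/kg
  alloy L: M = 16.9 MN·m/kg
  alloy G: M = 1.86 MN·m/kg
The maximum is for alloy C.

alloy C, M = 31.3 MN·m/kg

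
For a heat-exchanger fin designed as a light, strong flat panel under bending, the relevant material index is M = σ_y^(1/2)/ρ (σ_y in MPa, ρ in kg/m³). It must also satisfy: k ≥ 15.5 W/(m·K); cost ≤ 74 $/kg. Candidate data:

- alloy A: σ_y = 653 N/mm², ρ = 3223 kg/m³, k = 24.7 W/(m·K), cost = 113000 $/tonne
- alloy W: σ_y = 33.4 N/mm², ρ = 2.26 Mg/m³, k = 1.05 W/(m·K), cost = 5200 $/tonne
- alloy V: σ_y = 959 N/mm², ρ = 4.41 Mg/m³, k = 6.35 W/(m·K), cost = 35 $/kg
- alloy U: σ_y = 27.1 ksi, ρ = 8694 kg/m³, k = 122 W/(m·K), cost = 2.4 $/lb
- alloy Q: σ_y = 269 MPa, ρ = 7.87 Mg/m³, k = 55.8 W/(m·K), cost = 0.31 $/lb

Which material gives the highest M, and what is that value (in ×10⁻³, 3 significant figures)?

alloy Q, M = 2.08×10⁻³

Screen on constraints: k ≥ 15.5 W/(m·K); cost ≤ 74 $/kg. Survivors: alloy U, alloy Q.
Convert each candidate to consistent units, then evaluate M:
  alloy U: σ_y = 186.8 MPa, ρ = 8694 kg/m³
  alloy Q: σ_y = 269.0 MPa, ρ = 7870 kg/m³
  alloy Q: M = 2.08×10⁻³
  alloy U: M = 1.57×10⁻³
Highest index: alloy Q.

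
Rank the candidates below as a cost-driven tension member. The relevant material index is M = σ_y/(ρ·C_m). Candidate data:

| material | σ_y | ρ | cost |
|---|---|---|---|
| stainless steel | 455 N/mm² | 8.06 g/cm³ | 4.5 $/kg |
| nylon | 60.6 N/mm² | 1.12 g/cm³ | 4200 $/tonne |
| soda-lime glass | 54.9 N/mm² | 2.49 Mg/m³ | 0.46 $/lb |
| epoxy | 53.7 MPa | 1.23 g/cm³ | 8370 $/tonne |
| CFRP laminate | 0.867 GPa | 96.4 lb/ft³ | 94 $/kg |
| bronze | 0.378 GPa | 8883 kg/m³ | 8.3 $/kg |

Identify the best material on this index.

soda-lime glass

After converting to SI:
  stainless steel: σ_y = 455.0 MPa, ρ = 8060 kg/m³, cost = 4.500 $/kg
  nylon: σ_y = 60.60 MPa, ρ = 1120 kg/m³, cost = 4.200 $/kg
  soda-lime glass: σ_y = 54.90 MPa, ρ = 2490 kg/m³, cost = 1.014 $/kg
  epoxy: σ_y = 53.70 MPa, ρ = 1230 kg/m³, cost = 8.370 $/kg
  CFRP laminate: σ_y = 867.0 MPa, ρ = 1544 kg/m³, cost = 94.00 $/kg
  bronze: σ_y = 378.0 MPa, ρ = 8883 kg/m³, cost = 8.300 $/kg
  soda-lime glass: M = 21.7 kN·m per $
  nylon: M = 12.9 kN·m per $
  stainless steel: M = 12.5 kN·m per $
  CFRP laminate: M = 5.97 kN·m per $
  epoxy: M = 5.22 kN·m per $
  bronze: M = 5.13 kN·m per $
Soda-lime glass has the largest M.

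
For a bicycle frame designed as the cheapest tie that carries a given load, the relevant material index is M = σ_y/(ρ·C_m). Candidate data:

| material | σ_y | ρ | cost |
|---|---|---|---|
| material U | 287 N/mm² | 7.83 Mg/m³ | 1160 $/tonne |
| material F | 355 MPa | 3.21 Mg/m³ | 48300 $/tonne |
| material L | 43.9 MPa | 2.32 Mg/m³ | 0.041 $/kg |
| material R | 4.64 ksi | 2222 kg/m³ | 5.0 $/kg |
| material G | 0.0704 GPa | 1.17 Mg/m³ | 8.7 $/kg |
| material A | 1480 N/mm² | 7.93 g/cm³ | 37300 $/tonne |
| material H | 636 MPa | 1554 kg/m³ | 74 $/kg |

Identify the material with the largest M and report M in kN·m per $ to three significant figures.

Normalizing units and computing the index:
  material U: σ_y = 287.0 MPa, ρ = 7830 kg/m³, cost = 1.160 $/kg
  material F: σ_y = 355.0 MPa, ρ = 3210 kg/m³, cost = 48.30 $/kg
  material L: σ_y = 43.90 MPa, ρ = 2320 kg/m³, cost = 0.04100 $/kg
  material R: σ_y = 31.99 MPa, ρ = 2222 kg/m³, cost = 5.000 $/kg
  material G: σ_y = 70.40 MPa, ρ = 1170 kg/m³, cost = 8.700 $/kg
  material A: σ_y = 1480 MPa, ρ = 7930 kg/m³, cost = 37.30 $/kg
  material H: σ_y = 636.0 MPa, ρ = 1554 kg/m³, cost = 74.00 $/kg
  material L: M = 462 kN·m per $
  material U: M = 31.6 kN·m per $
  material G: M = 6.92 kN·m per $
  material H: M = 5.53 kN·m per $
  material A: M = 5.00 kN·m per $
  material R: M = 2.88 kN·m per $
  material F: M = 2.29 kN·m per $
The maximum is for material L.

material L, M = 462 kN·m per $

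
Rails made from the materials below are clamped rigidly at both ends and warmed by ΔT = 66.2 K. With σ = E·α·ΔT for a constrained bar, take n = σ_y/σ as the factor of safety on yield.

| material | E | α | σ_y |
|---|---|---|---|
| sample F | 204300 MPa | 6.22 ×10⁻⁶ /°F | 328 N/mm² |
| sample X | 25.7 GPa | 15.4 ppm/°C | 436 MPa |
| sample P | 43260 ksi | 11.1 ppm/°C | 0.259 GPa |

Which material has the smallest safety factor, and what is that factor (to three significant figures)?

Per material, after unit conversion:
  sample F: E = 204.3, α = 11.2, σ_y = 328.0 → σ = 151 MPa, n = 2.17
  sample X: E = 25.70, α = 15.4, σ_y = 436.0 → σ = 26.2 MPa, n = 16.6
  sample P: E = 298.3, α = 11.1, σ_y = 259.0 → σ = 219 MPa, n = 1.18
The minimum is sample P at n = 1.18.

sample P, n = 1.18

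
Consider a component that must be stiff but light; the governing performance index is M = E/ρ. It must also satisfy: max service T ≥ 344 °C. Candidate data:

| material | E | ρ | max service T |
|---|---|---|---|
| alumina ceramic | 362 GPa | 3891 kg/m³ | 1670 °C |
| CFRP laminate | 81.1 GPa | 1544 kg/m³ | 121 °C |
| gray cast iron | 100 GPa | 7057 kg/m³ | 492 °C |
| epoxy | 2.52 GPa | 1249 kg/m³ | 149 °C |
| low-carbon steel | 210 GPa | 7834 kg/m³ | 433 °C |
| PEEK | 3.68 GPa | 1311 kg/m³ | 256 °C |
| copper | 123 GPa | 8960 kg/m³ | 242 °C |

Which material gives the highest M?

alumina ceramic

Screen on constraints: max service T ≥ 344 °C. Survivors: alumina ceramic, gray cast iron, low-carbon steel.
Evaluate M for each candidate:
  alumina ceramic: M = 93.0 MN·m/kg
  low-carbon steel: M = 26.8 MN·m/kg
  gray cast iron: M = 14.2 MN·m/kg
The maximum is for alumina ceramic.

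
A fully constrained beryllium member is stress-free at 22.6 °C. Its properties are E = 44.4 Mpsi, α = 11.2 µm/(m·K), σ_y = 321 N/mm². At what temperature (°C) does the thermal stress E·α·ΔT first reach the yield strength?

E = 44.4 Mpsi = 306.1 GPa.
σ_y = 321 N/mm² = 321.0 MPa.
E·α·ΔT = 321.0 MPa ⇒ ΔT = 321.0 / (306.1×10³ × 11.2×10⁻⁶) = 93.62 K.
T = 22.6 + 93.62 = 116.2 °C.

116 °C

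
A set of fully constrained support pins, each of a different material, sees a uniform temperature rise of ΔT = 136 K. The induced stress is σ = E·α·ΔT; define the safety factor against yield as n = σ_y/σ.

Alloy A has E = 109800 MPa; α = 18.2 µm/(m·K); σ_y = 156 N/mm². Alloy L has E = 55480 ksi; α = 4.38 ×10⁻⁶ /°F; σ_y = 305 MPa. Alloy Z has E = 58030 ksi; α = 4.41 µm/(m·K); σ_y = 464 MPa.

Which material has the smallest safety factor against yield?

alloy A

With everything in SI (GPa, ×10⁻⁶/K, MPa):
  alloy A: E = 109.8, α = 18.2, σ_y = 156.0 → σ = 272 MPa, n = 0.574
  alloy L: E = 382.5, α = 7.88, σ_y = 305.0 → σ = 410 MPa, n = 0.744
  alloy Z: E = 400.1, α = 4.41, σ_y = 464.0 → σ = 240 MPa, n = 1.93
The minimum is alloy A at n = 0.574.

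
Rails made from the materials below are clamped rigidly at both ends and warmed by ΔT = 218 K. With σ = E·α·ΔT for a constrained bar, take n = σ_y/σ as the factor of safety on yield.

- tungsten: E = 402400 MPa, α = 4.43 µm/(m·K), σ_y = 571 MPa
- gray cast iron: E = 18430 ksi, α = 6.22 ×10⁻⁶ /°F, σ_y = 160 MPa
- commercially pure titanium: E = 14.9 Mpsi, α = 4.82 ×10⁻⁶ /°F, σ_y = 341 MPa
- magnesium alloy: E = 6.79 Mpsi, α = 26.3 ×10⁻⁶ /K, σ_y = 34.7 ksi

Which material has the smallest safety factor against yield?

gray cast iron

With everything in SI (GPa, ×10⁻⁶/K, MPa):
  tungsten: E = 402.4, α = 4.43, σ_y = 571.0 → σ = 389 MPa, n = 1.47
  gray cast iron: E = 127.1, α = 11.2, σ_y = 160.0 → σ = 310 MPa, n = 0.516
  commercially pure titanium: E = 102.7, α = 8.68, σ_y = 341.0 → σ = 194 MPa, n = 1.75
  magnesium alloy: E = 46.82, α = 26.3, σ_y = 239.2 → σ = 268 MPa, n = 0.891
Gray cast iron has the lowest safety factor, n = 0.516.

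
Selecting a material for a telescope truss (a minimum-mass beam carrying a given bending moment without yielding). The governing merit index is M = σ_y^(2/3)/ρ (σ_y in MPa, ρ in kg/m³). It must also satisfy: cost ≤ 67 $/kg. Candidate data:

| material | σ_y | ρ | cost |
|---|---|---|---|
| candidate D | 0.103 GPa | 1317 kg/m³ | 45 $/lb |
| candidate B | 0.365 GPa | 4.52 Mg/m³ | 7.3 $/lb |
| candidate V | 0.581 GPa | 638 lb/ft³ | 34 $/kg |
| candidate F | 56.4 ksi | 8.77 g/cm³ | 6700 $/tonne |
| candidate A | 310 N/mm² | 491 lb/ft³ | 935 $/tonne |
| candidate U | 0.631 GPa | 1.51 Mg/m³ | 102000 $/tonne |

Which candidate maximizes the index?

candidate B

Screen on constraints: cost ≤ 67 $/kg. Survivors: candidate B, candidate V, candidate F, candidate A.
Normalizing units and computing the index:
  candidate B: σ_y = 365.0 MPa, ρ = 4520 kg/m³
  candidate V: σ_y = 581.0 MPa, ρ = 10220 kg/m³
  candidate F: σ_y = 388.9 MPa, ρ = 8770 kg/m³
  candidate A: σ_y = 310.0 MPa, ρ = 7865 kg/m³
  candidate B: M = 11.3×10⁻³
  candidate V: M = 6.81×10⁻³
  candidate F: M = 6.07×10⁻³
  candidate A: M = 5.82×10⁻³
Highest index: candidate B.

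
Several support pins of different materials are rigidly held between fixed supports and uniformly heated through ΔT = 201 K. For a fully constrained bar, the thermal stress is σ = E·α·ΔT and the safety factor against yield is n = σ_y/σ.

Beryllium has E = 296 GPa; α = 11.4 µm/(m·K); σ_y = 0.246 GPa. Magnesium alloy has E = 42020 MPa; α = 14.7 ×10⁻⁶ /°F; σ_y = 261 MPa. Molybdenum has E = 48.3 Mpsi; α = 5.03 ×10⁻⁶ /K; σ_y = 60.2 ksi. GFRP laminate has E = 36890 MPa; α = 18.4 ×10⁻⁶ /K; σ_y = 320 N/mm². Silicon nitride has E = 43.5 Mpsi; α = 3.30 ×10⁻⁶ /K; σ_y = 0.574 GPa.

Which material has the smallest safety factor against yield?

Per material, after unit conversion:
  beryllium: E = 296.0, α = 11.4, σ_y = 246.0 → σ = 678 MPa, n = 0.363
  magnesium alloy: E = 42.02, α = 26.5, σ_y = 261.0 → σ = 223 MPa, n = 1.17
  molybdenum: E = 333.0, α = 5.03, σ_y = 415.1 → σ = 337 MPa, n = 1.23
  GFRP laminate: E = 36.89, α = 18.4, σ_y = 320.0 → σ = 136 MPa, n = 2.35
  silicon nitride: E = 299.9, α = 3.30, σ_y = 574.0 → σ = 199 MPa, n = 2.89
The minimum is beryllium at n = 0.363.

beryllium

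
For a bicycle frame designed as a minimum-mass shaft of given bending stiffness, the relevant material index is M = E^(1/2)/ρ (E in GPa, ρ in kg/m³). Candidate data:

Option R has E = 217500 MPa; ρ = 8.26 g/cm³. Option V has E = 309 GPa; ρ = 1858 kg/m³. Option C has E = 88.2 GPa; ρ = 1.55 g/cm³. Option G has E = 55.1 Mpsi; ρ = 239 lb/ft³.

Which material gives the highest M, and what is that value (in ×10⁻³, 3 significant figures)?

Putting every candidate on a common basis:
  option R: E = 217.5 GPa, ρ = 8260 kg/m³
  option V: E = 309.0 GPa, ρ = 1858 kg/m³
  option C: E = 88.20 GPa, ρ = 1550 kg/m³
  option G: E = 379.9 GPa, ρ = 3828 kg/m³
  option V: M = 9.46×10⁻³
  option C: M = 6.06×10⁻³
  option G: M = 5.09×10⁻³
  option R: M = 1.79×10⁻³
Option V has the largest M.

option V, M = 9.46×10⁻³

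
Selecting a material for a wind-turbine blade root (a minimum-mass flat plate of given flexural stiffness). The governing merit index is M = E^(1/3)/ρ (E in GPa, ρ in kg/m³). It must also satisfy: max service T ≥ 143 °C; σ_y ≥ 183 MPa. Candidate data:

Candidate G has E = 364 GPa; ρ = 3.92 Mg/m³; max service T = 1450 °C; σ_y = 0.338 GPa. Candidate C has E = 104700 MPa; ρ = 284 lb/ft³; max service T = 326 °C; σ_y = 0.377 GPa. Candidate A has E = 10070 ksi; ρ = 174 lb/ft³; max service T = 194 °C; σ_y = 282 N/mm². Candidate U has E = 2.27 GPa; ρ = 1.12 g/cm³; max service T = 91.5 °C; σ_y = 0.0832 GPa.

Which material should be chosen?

candidate G

Screen on constraints: max service T ≥ 143 °C; σ_y ≥ 183 MPa. Survivors: candidate G, candidate C, candidate A.
Normalizing units and computing the index:
  candidate G: E = 364.0 GPa, ρ = 3920 kg/m³
  candidate C: E = 104.7 GPa, ρ = 4549 kg/m³
  candidate A: E = 69.43 GPa, ρ = 2787 kg/m³
  candidate G: M = 1.82×10⁻³
  candidate A: M = 1.47×10⁻³
  candidate C: M = 1.04×10⁻³
Highest index: candidate G.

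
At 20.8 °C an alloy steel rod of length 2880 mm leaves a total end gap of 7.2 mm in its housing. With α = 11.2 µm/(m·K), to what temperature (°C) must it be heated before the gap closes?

244 °C

α·L₀·ΔT = 7.2 mm ⇒ ΔT = 7.2 / (11.2×10⁻⁶ × 2880.0) = 223.2 K.
T = 20.8 + 223.2 = 244.0 °C.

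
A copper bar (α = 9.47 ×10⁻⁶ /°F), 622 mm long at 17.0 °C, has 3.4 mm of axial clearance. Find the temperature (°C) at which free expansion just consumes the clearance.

α = 9.47×10⁻⁶/°F × 9/5 = 17.0×10⁻⁶/K.
α·L₀·ΔT = 3.4 mm ⇒ ΔT = 3.4 / (17.0×10⁻⁶ × 622.0) = 320.7 K.
T = 17.0 + 320.7 = 337.7 °C.

338 °C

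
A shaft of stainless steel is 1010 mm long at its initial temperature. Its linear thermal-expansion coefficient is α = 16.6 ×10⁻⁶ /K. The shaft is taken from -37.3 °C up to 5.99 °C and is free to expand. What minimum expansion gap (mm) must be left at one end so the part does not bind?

0.726 mm

ΔT = 5.99 − (-37.3) = 43.29 K.
ΔL = α·L₀·ΔT = 16.6×10⁻⁶ × 1010 mm × 43.29 K = 0.726 mm.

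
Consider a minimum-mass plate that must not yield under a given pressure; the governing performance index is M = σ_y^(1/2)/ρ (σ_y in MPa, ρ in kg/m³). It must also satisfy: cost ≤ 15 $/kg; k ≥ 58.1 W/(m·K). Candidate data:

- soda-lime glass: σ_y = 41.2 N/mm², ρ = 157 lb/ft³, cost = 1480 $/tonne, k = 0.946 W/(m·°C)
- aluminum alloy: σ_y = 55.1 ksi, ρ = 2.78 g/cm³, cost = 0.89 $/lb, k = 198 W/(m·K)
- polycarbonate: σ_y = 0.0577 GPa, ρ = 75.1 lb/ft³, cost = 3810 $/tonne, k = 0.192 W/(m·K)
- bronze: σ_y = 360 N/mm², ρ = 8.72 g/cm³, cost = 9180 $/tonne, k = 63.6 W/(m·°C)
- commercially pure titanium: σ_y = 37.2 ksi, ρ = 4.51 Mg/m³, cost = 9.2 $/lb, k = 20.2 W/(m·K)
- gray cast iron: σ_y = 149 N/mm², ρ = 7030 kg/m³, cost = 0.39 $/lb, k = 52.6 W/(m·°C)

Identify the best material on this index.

Screen on constraints: cost ≤ 15 $/kg; k ≥ 58.1 W/(m·K). Survivors: aluminum alloy, bronze.
In SI units:
  aluminum alloy: σ_y = 379.9 MPa, ρ = 2780 kg/m³
  bronze: σ_y = 360.0 MPa, ρ = 8720 kg/m³
  aluminum alloy: M = 7.01×10⁻³
  bronze: M = 2.18×10⁻³
Highest index: aluminum alloy.

aluminum alloy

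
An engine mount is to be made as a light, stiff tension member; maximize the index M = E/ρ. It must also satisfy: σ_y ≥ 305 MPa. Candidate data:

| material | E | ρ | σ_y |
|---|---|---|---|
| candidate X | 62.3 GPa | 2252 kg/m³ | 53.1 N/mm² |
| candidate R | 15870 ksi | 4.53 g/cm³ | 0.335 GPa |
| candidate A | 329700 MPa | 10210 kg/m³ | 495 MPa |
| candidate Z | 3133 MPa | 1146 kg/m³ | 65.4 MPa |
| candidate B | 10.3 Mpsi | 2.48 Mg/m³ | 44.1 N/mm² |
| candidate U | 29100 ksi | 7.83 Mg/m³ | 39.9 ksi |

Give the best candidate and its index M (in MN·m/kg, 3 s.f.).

Screen on constraints: σ_y ≥ 305 MPa. Survivors: candidate R, candidate A.
Convert each candidate to consistent units, then evaluate M:
  candidate R: E = 109.4 GPa, ρ = 4530 kg/m³
  candidate A: E = 329.7 GPa, ρ = 10210 kg/m³
  candidate A: M = 32.3 MN·m/kg
  candidate R: M = 24.2 MN·m/kg
Candidate A has the largest M.

candidate A, M = 32.3 MN·m/kg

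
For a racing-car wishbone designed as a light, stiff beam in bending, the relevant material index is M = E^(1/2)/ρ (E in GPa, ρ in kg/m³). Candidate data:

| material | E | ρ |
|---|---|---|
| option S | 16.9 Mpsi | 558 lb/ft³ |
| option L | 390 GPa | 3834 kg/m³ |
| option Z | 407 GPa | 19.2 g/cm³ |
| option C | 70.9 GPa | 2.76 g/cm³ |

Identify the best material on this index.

option L

Putting every candidate on a common basis:
  option S: E = 116.5 GPa, ρ = 8938 kg/m³
  option L: E = 390.0 GPa, ρ = 3834 kg/m³
  option Z: E = 407.0 GPa, ρ = 19200 kg/m³
  option C: E = 70.90 GPa, ρ = 2760 kg/m³
  option L: M = 5.15×10⁻³
  option C: M = 3.05×10⁻³
  option S: M = 1.21×10⁻³
  option Z: M = 1.05×10⁻³
Option L has the largest M.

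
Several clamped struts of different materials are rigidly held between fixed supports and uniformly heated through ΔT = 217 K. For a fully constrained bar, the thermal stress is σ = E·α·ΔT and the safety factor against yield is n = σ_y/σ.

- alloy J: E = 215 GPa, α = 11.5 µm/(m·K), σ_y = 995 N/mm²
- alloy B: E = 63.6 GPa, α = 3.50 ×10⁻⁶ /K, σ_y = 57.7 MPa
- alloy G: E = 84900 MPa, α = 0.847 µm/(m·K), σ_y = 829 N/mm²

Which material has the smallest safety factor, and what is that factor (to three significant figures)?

alloy B, n = 1.19

In consistent units (E in GPa, α in ×10⁻⁶/K, σ_y in MPa):
  alloy J: E = 215.0, α = 11.5, σ_y = 995.0 → σ = 537 MPa, n = 1.85
  alloy B: E = 63.60, α = 3.50, σ_y = 57.70 → σ = 48.3 MPa, n = 1.19
  alloy G: E = 84.90, α = 0.847, σ_y = 829.0 → σ = 15.6 MPa, n = 53.1
Alloy B has the lowest safety factor, n = 1.19.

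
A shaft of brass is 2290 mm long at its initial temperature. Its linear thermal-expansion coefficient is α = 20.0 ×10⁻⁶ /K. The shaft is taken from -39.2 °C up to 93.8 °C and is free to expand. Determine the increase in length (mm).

ΔT = 93.8 − (-39.2) = 133.0 K.
ΔL = α·L₀·ΔT = 20.0×10⁻⁶ × 2290 mm × 133.0 K = 6.09 mm.

6.09 mm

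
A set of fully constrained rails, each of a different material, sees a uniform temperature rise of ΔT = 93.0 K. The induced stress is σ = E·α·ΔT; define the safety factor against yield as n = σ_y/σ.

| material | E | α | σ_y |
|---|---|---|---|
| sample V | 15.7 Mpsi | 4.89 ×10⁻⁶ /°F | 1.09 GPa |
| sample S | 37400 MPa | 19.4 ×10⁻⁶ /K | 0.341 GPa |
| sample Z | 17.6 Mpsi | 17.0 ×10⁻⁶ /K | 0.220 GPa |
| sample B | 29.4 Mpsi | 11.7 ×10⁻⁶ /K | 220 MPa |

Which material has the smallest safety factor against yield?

Converting E to GPa, α to ×10⁻⁶/K, σ_y to MPa, then σ and n for each:
  sample V: E = 108.2, α = 8.80, σ_y = 1090 → σ = 88.6 MPa, n = 12.3
  sample S: E = 37.40, α = 19.4, σ_y = 341.0 → σ = 67.5 MPa, n = 5.05
  sample Z: E = 121.3, α = 17.0, σ_y = 220.0 → σ = 192 MPa, n = 1.15
  sample B: E = 202.7, α = 11.7, σ_y = 220.0 → σ = 221 MPa, n = 0.997
Sample B has the lowest safety factor, n = 0.997.

sample B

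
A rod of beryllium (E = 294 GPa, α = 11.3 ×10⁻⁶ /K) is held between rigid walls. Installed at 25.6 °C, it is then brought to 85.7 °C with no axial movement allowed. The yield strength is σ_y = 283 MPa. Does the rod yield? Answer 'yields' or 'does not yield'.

does not yield

ΔT = 60.10 K. Constrained thermal stress σ = E·α·ΔT = 294.0×10³ MPa × 11.3×10⁻⁶ × 60.10 = 200 MPa (compressive).
Compare to σ_y = 283 MPa: σ < σ_y, so it does not yield.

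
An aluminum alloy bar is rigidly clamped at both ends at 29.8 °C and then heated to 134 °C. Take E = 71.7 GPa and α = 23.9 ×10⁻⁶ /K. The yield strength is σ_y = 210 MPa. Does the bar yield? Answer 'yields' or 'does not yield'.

ΔT = 104.2 K. Constrained thermal stress σ = E·α·ΔT = 71.70×10³ MPa × 23.9×10⁻⁶ × 104.2 = 179 MPa (compressive).
Compare to σ_y = 210 MPa: σ < σ_y, so it does not yield.

does not yield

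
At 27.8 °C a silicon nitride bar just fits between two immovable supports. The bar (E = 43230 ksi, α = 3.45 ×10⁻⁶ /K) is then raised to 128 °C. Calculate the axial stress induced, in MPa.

E = 43230 ksi = 298.1 GPa.
ΔT = 100.2 K. Constrained thermal stress σ = E·α·ΔT = 298.1×10³ MPa × 3.45×10⁻⁶ × 100.2 = 103 MPa (compressive).

103 MPa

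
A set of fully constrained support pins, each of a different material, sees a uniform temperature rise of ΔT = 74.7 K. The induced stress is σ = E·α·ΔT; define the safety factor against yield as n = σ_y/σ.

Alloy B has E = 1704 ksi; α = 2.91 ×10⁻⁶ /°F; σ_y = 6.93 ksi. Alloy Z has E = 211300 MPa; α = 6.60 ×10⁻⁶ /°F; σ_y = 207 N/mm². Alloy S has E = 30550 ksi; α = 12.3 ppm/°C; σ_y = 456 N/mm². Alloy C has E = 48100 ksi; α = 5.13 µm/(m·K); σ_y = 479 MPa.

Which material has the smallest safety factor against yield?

alloy Z

Per material, after unit conversion:
  alloy B: E = 11.75, α = 5.24, σ_y = 47.78 → σ = 4.60 MPa, n = 10.4
  alloy Z: E = 211.3, α = 11.9, σ_y = 207.0 → σ = 188 MPa, n = 1.10
  alloy S: E = 210.6, α = 12.3, σ_y = 456.0 → σ = 194 MPa, n = 2.36
  alloy C: E = 331.6, α = 5.13, σ_y = 479.0 → σ = 127 MPa, n = 3.77
Smallest n: alloy Z with n = 1.10.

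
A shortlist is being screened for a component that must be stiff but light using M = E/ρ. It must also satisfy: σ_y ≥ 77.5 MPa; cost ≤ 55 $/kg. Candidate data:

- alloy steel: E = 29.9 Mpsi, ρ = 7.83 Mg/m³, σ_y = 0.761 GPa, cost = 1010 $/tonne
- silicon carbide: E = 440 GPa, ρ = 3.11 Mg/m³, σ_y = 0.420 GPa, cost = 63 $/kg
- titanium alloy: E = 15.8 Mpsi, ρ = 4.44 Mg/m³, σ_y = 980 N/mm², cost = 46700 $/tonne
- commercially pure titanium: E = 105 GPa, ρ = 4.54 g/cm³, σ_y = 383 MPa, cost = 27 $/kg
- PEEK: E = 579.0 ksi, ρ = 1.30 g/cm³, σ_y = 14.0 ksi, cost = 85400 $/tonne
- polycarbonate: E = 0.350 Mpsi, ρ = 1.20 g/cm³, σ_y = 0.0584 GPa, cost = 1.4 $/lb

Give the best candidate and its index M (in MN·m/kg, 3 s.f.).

Screen on constraints: σ_y ≥ 77.5 MPa; cost ≤ 55 $/kg. Survivors: alloy steel, titanium alloy, commercially pure titanium.
Putting every candidate on a common basis:
  alloy steel: E = 206.2 GPa, ρ = 7830 kg/m³
  titanium alloy: E = 108.9 GPa, ρ = 4440 kg/m³
  commercially pure titanium: E = 105.0 GPa, ρ = 4540 kg/m³
  alloy steel: M = 26.3 MN·m/kg
  titanium alloy: M = 24.5 MN·m/kg
  commercially pure titanium: M = 23.1 MN·m/kg
Alloy steel ranks first.

alloy steel, M = 26.3 MN·m/kg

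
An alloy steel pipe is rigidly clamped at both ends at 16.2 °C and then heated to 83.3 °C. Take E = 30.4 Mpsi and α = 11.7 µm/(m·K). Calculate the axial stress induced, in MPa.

165 MPa

E = 30.4 Mpsi = 209.6 GPa.
ΔT = 67.10 K. Constrained thermal stress σ = E·α·ΔT = 209.6×10³ MPa × 11.7×10⁻⁶ × 67.10 = 165 MPa (compressive).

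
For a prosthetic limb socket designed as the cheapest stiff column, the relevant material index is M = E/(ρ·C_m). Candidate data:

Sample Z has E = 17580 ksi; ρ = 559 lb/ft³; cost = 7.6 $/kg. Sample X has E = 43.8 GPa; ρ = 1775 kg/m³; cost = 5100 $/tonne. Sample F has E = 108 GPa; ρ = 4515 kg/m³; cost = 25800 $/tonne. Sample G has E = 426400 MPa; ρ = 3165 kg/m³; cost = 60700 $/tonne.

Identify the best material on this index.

sample X

Convert each candidate to consistent units, then evaluate M:
  sample Z: E = 121.2 GPa, ρ = 8954 kg/m³, cost = 7.600 $/kg
  sample X: E = 43.80 GPa, ρ = 1775 kg/m³, cost = 5.100 $/kg
  sample F: E = 108.0 GPa, ρ = 4515 kg/m³, cost = 25.80 $/kg
  sample G: E = 426.4 GPa, ρ = 3165 kg/m³, cost = 60.70 $/kg
  sample X: M = 4.84 MN·m per $
  sample G: M = 2.22 MN·m per $
  sample Z: M = 1.78 MN·m per $
  sample F: M = 0.927 MN·m per $
Sample X has the largest M.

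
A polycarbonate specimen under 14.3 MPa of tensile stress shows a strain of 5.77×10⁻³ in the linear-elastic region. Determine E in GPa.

2.48 GPa

E = σ/ε = 14.3 MPa / 5.77×10⁻³ = 2478 MPa = 2.48 GPa.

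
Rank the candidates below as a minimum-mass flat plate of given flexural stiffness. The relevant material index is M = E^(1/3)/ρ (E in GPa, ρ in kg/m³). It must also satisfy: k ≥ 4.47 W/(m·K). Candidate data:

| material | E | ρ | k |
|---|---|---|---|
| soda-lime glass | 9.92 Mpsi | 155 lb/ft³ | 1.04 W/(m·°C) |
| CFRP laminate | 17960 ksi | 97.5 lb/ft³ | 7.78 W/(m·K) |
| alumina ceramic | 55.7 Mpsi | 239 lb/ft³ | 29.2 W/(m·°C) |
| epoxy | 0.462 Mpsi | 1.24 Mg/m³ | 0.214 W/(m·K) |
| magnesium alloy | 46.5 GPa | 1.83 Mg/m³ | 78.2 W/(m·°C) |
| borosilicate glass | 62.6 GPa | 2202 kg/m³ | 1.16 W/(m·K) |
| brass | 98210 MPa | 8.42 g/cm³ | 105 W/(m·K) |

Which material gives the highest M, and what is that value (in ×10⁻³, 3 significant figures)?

CFRP laminate, M = 3.19×10⁻³

Screen on constraints: k ≥ 4.47 W/(m·K). Survivors: CFRP laminate, alumina ceramic, magnesium alloy, brass.
After converting to SI:
  CFRP laminate: E = 123.8 GPa, ρ = 1562 kg/m³
  alumina ceramic: E = 384.0 GPa, ρ = 3828 kg/m³
  magnesium alloy: E = 46.50 GPa, ρ = 1830 kg/m³
  brass: E = 98.21 GPa, ρ = 8420 kg/m³
  CFRP laminate: M = 3.19×10⁻³
  magnesium alloy: M = 1.97×10⁻³
  alumina ceramic: M = 1.90×10⁻³
  brass: M = 0.548×10⁻³
Highest index: CFRP laminate.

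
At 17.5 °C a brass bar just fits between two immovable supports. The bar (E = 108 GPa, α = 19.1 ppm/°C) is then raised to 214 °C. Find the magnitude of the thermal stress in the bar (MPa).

ΔT = 196.5 K. Constrained thermal stress σ = E·α·ΔT = 108.0×10³ MPa × 19.1×10⁻⁶ × 196.5 = 405 MPa (compressive).

405 MPa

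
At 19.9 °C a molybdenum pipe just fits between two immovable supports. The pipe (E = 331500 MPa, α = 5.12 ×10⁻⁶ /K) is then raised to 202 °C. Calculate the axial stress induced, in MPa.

E = 331500 MPa = 331.5 GPa.
ΔT = 182.1 K. Constrained thermal stress σ = E·α·ΔT = 331.5×10³ MPa × 5.12×10⁻⁶ × 182.1 = 309 MPa (compressive).

309 MPa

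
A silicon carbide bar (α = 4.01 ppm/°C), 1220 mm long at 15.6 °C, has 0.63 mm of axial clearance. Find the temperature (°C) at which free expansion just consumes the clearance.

144 °C

α·L₀·ΔT = 0.63 mm ⇒ ΔT = 0.63 / (4.01×10⁻⁶ × 1220.0) = 128.8 K.
T = 15.6 + 128.8 = 144.4 °C.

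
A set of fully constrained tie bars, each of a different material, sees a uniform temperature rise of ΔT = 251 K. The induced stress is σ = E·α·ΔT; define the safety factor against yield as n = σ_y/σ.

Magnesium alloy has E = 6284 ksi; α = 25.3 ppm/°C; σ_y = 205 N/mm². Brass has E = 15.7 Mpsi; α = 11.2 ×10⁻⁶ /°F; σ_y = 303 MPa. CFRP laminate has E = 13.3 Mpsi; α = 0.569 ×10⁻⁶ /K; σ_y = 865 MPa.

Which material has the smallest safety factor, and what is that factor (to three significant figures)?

In consistent units (E in GPa, α in ×10⁻⁶/K, σ_y in MPa):
  magnesium alloy: E = 43.33, α = 25.3, σ_y = 205.0 → σ = 275 MPa, n = 0.745
  brass: E = 108.2, α = 20.2, σ_y = 303.0 → σ = 548 MPa, n = 0.553
  CFRP laminate: E = 91.70, α = 0.569, σ_y = 865.0 → σ = 13.1 MPa, n = 66.0
Brass has the lowest safety factor, n = 0.553.

brass, n = 0.553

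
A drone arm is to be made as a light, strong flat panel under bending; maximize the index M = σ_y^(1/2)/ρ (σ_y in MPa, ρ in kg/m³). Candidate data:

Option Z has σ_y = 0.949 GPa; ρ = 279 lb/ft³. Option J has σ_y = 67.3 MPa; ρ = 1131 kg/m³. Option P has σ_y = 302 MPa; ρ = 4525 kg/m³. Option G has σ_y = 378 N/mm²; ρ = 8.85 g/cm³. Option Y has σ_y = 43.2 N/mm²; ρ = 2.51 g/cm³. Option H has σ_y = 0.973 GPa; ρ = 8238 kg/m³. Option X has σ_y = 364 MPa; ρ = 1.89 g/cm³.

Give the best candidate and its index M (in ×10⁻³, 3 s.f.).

After converting to SI:
  option Z: σ_y = 949.0 MPa, ρ = 4469 kg/m³
  option J: σ_y = 67.30 MPa, ρ = 1131 kg/m³
  option P: σ_y = 302.0 MPa, ρ = 4525 kg/m³
  option G: σ_y = 378.0 MPa, ρ = 8850 kg/m³
  option Y: σ_y = 43.20 MPa, ρ = 2510 kg/m³
  option H: σ_y = 973.0 MPa, ρ = 8238 kg/m³
  option X: σ_y = 364.0 MPa, ρ = 1890 kg/m³
  option X: M = 10.1×10⁻³
  option J: M = 7.25×10⁻³
  option Z: M = 6.89×10⁻³
  option P: M = 3.84×10⁻³
  option H: M = 3.79×10⁻³
  option Y: M = 2.62×10⁻³
  option G: M = 2.20×10⁻³
Highest index: option X.

option X, M = 10.1×10⁻³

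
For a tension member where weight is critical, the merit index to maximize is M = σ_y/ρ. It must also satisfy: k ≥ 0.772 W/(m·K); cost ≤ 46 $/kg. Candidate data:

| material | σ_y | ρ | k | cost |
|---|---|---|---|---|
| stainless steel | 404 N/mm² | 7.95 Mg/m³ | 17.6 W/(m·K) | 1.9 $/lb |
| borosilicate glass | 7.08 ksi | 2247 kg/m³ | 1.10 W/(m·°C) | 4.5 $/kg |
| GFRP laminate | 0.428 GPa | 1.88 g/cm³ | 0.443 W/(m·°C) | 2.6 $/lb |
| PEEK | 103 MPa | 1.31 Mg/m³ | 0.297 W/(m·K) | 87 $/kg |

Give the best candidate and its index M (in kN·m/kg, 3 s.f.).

stainless steel, M = 50.8 kN·m/kg

Screen on constraints: k ≥ 0.772 W/(m·K); cost ≤ 46 $/kg. Survivors: stainless steel, borosilicate glass.
After converting to SI:
  stainless steel: σ_y = 404.0 MPa, ρ = 7950 kg/m³
  borosilicate glass: σ_y = 48.81 MPa, ρ = 2247 kg/m³
  stainless steel: M = 50.8 kN·m/kg
  borosilicate glass: M = 21.7 kN·m/kg
The maximum is for stainless steel.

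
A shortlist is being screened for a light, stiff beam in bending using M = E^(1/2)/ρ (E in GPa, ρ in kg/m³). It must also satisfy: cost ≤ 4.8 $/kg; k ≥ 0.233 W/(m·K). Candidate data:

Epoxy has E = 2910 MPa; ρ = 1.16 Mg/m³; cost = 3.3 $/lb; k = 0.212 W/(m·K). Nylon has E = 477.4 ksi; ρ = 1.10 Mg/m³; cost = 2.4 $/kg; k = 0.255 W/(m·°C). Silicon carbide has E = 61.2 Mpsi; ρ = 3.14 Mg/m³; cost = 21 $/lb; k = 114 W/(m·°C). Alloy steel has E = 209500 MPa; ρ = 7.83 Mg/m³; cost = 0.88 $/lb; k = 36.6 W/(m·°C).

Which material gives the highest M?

Screen on constraints: cost ≤ 4.8 $/kg; k ≥ 0.233 W/(m·K). Survivors: nylon, alloy steel.
Convert each candidate to consistent units, then evaluate M:
  nylon: E = 3.292 GPa, ρ = 1100 kg/m³
  alloy steel: E = 209.5 GPa, ρ = 7830 kg/m³
  alloy steel: M = 1.85×10⁻³
  nylon: M = 1.65×10⁻³
Alloy steel has the largest M.

alloy steel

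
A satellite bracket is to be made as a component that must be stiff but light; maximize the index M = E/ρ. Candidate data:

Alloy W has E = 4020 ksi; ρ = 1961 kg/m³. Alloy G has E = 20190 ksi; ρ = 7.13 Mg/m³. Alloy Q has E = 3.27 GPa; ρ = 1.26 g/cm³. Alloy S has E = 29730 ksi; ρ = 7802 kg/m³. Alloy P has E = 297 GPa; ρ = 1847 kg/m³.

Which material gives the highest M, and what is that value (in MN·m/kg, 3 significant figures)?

In SI units:
  alloy W: E = 27.72 GPa, ρ = 1961 kg/m³
  alloy G: E = 139.2 GPa, ρ = 7130 kg/m³
  alloy Q: E = 3.270 GPa, ρ = 1260 kg/m³
  alloy S: E = 205.0 GPa, ρ = 7802 kg/m³
  alloy P: E = 297.0 GPa, ρ = 1847 kg/m³
  alloy P: M = 161 MN·m/kg
  alloy S: M = 26.3 MN·m/kg
  alloy G: M = 19.5 MN·m/kg
  alloy W: M = 14.1 MN·m/kg
  alloy Q: M = 2.60 MN·m/kg
Alloy P ranks first.

alloy P, M = 161 MN·m/kg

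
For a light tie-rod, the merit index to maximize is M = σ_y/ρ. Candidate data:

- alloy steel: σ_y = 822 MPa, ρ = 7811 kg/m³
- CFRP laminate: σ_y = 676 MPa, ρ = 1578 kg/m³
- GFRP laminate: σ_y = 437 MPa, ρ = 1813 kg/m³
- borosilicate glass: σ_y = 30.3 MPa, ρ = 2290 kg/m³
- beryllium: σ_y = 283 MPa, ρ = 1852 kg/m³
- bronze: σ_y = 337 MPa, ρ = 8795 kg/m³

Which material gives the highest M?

CFRP laminate

Computing M directly (units already consistent):
  CFRP laminate: M = 428 kN·m/kg
  GFRP laminate: M = 241 kN·m/kg
  beryllium: M = 153 kN·m/kg
  alloy steel: M = 105 kN·m/kg
  bronze: M = 38.3 kN·m/kg
  borosilicate glass: M = 13.2 kN·m/kg
The maximum is for CFRP laminate.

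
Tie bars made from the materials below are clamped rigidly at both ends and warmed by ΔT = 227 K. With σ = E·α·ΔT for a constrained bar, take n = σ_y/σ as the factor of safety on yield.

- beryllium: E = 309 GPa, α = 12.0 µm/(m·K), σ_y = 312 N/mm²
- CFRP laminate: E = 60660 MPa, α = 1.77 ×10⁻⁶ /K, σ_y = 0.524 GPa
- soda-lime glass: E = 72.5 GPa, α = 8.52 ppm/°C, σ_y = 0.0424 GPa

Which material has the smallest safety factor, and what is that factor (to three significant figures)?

Converting E to GPa, α to ×10⁻⁶/K, σ_y to MPa, then σ and n for each:
  beryllium: E = 309.0, α = 12.0, σ_y = 312.0 → σ = 842 MPa, n = 0.371
  CFRP laminate: E = 60.66, α = 1.77, σ_y = 524.0 → σ = 24.4 MPa, n = 21.5
  soda-lime glass: E = 72.50, α = 8.52, σ_y = 42.40 → σ = 140 MPa, n = 0.302
The minimum is soda-lime glass at n = 0.302.

soda-lime glass, n = 0.302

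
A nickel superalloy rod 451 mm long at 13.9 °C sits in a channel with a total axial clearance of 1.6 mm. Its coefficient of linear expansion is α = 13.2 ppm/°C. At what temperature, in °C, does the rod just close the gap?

283 °C

α·L₀·ΔT = 1.6 mm ⇒ ΔT = 1.6 / (13.2×10⁻⁶ × 451.0) = 268.8 K.
T = 13.9 + 268.8 = 282.7 °C.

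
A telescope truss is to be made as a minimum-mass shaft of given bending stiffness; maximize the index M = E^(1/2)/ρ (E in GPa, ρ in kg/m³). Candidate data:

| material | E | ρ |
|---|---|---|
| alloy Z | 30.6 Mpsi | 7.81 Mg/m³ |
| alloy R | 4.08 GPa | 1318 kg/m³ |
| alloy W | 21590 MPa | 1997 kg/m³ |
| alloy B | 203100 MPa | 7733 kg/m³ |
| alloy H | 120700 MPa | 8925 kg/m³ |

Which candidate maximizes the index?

In SI units:
  alloy Z: E = 211.0 GPa, ρ = 7810 kg/m³
  alloy R: E = 4.080 GPa, ρ = 1318 kg/m³
  alloy W: E = 21.59 GPa, ρ = 1997 kg/m³
  alloy B: E = 203.1 GPa, ρ = 7733 kg/m³
  alloy H: E = 120.7 GPa, ρ = 8925 kg/m³
  alloy W: M = 2.33×10⁻³
  alloy Z: M = 1.86×10⁻³
  alloy B: M = 1.84×10⁻³
  alloy R: M = 1.53×10⁻³
  alloy H: M = 1.23×10⁻³
Alloy W has the largest M.

alloy W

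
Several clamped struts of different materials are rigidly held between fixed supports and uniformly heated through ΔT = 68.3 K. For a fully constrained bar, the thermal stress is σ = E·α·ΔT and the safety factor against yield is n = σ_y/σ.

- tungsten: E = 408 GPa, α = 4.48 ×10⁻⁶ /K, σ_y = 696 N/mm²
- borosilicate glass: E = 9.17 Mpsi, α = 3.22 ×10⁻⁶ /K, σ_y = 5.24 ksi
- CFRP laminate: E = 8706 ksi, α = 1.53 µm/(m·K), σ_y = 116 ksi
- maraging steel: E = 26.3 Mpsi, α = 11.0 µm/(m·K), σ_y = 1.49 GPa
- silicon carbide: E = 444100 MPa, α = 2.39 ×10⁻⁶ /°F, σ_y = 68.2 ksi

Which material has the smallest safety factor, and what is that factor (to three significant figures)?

borosilicate glass, n = 2.60

Converting E to GPa, α to ×10⁻⁶/K, σ_y to MPa, then σ and n for each:
  tungsten: E = 408.0, α = 4.48, σ_y = 696.0 → σ = 125 MPa, n = 5.58
  borosilicate glass: E = 63.22, α = 3.22, σ_y = 36.13 → σ = 13.9 MPa, n = 2.60
  CFRP laminate: E = 60.03, α = 1.53, σ_y = 799.8 → σ = 6.27 MPa, n = 128
  maraging steel: E = 181.3, α = 11.0, σ_y = 1490 → σ = 136 MPa, n = 10.9
  silicon carbide: E = 444.1, α = 4.30, σ_y = 470.2 → σ = 130 MPa, n = 3.60
Smallest n: borosilicate glass with n = 2.60.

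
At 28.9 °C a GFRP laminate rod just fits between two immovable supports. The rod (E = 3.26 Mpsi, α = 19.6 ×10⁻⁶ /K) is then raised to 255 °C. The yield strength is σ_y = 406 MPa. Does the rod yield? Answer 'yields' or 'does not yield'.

E = 3.26 Mpsi = 22.48 GPa.
ΔT = 226.1 K. Constrained thermal stress σ = E·α·ΔT = 22.48×10³ MPa × 19.6×10⁻⁶ × 226.1 = 99.6 MPa (compressive).
Compare to σ_y = 406 MPa: σ < σ_y, so it does not yield.

does not yield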